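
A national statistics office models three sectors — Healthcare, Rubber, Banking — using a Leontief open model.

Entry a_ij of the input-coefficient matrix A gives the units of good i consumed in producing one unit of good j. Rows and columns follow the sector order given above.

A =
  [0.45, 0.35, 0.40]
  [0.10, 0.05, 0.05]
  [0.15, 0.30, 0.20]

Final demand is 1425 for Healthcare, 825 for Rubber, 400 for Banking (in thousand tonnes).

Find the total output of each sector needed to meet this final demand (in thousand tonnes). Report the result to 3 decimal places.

I − A =
  [   0.55    -0.35    -0.40]
  [  -0.10     0.95    -0.05]
  [  -0.15    -0.30     0.80]
Cofactors of I−A, C_ij = (−1)^(i+j)·(minor ij) (rows/columns in the sector order above):
  C_11 = (0.95)(0.80) − (-0.05)(-0.30) = 0.7450
  C_12 = −[(-0.10)(0.80) − (-0.05)(-0.15)] = 0.0875
  C_13 = (-0.10)(-0.30) − (0.95)(-0.15) = 0.1725
  C_21 = −[(-0.35)(0.80) − (-0.40)(-0.30)] = 0.4000
  C_22 = (0.55)(0.80) − (-0.40)(-0.15) = 0.3800
  C_23 = −[(0.55)(-0.30) − (-0.35)(-0.15)] = 0.2175
  C_31 = (-0.35)(-0.05) − (-0.40)(0.95) = 0.3975
  C_32 = −[(0.55)(-0.05) − (-0.40)(-0.10)] = 0.0675
  C_33 = (0.55)(0.95) − (-0.35)(-0.10) = 0.4875
det(I−A) = Σ_j (I−A)_1j·C_1j = (0.55)(0.7450) + (-0.35)(0.0875) + (-0.40)(0.1725) = 0.310125
adj(I−A) = Cᵀ =
  [ 0.7450   0.4000   0.3975]
  [ 0.0875   0.3800   0.0675]
  [ 0.1725   0.2175   0.4875]
(I − A)⁻¹ = adj(I−A) / det(I−A) ≈
  [   2.4023     1.2898     1.2817]
  [   0.2821     1.2253     0.2177]
  [   0.5562     0.7013     1.5719]
x = (I − A)⁻¹ d = adj(I−A)·d / det(I−A), with det(I−A) = 0.310125:
  x_H = (0.7450·1425 + 0.4000·825 + 0.3975·400) / 0.310125 = 1550.625 / 0.310125 = 5000.000
  x_R = (0.0875·1425 + 0.3800·825 + 0.0675·400) / 0.310125 = 465.1875 / 0.310125 = 1500.000
  x_B = (0.1725·1425 + 0.2175·825 + 0.4875·400) / 0.310125 = 620.25 / 0.310125 = 2000.000

x_H = 5000.000, x_R = 1500.000, x_B = 2000.000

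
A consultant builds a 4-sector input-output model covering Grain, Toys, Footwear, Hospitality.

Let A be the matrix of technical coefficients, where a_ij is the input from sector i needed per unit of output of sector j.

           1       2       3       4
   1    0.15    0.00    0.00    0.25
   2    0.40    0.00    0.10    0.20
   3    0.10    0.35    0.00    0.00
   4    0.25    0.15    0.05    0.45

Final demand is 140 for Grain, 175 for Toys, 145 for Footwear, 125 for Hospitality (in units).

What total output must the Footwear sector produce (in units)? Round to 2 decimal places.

x_3 = 330.73

I − A =
  [   0.85     0.00     0.00    -0.25]
  [  -0.40     1.00    -0.10    -0.20]
  [  -0.10    -0.35     1.00     0.00]
  [  -0.25    -0.15    -0.05     0.55]
Compute the cofactors C_ij = (−1)^(i+j)·(3×3 minor ij) of I−A; the adjugate is their transpose:
adj(I−A) = Cᵀ =
  [ 0.497250   0.041875   0.016250   0.241250]
  [ 0.276500   0.403750   0.054000   0.272500]
  [ 0.146500   0.145500   0.364500   0.119500]
  [ 0.314750   0.142375   0.055250   0.820250]
det(I−A) = Σ_j (I−A)_1j·C_1j = (0.85)(0.497250) + (0.00)(0.276500) + (0.00)(0.146500) + (-0.25)(0.314750) = 0.343975
(I − A)⁻¹ = adj(I−A) / det(I−A) ≈
  [   1.4456     0.1217     0.0472     0.7014]
  [   0.8038     1.1738     0.1570     0.7922]
  [   0.4259     0.4230     1.0597     0.3474]
  [   0.9150     0.4139     0.1606     2.3846]
x = (I − A)⁻¹ d = adj(I−A)·d / det(I−A), with det(I−A) = 0.343975:
  x_1 = (0.497250·140 + 0.041875·175 + 0.016250·145 + 0.241250·125) / 0.343975 = 109.455625 / 0.343975 ≈ 318.21
  x_2 = (0.276500·140 + 0.403750·175 + 0.054000·145 + 0.272500·125) / 0.343975 = 151.25875 / 0.343975 ≈ 439.74
  x_3 = (0.146500·140 + 0.145500·175 + 0.364500·145 + 0.119500·125) / 0.343975 = 113.7625 / 0.343975 ≈ 330.73
  x_4 = (0.314750·140 + 0.142375·175 + 0.055250·145 + 0.820250·125) / 0.343975 = 179.523125 / 0.343975 ≈ 521.91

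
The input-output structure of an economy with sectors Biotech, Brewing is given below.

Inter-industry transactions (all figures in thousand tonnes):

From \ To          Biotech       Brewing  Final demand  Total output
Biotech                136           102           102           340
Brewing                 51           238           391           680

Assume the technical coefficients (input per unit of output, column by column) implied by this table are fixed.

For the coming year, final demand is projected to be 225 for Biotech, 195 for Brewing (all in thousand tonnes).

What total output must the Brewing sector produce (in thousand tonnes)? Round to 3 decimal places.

Technical coefficients a_ij = z_ij / X_j:
  a_11 = 136/340 = 0.40, a_21 = 51/340 = 0.15
  a_12 = 102/680 = 0.15, a_22 = 238/680 = 0.35
I − A =
  [   0.60    -0.15]
  [  -0.15     0.65]
det(I−A) = (0.60)(0.65) − (-0.15)(-0.15) = 0.3675
adj(I−A) = [[0.65, 0.15], [0.15, 0.60]]
(I − A)⁻¹ = adj(I−A) / det(I−A) ≈
  [   1.7687     0.4082]
  [   0.4082     1.6327]
x = (I − A)⁻¹ d = adj(I−A)·d / det(I−A), with det(I−A) = 0.3675:
  x_1 = (0.65·225 + 0.15·195) / 0.3675 = 175.50 / 0.3675 ≈ 477.551
  x_2 = (0.15·225 + 0.60·195) / 0.3675 = 150.75 / 0.3675 ≈ 410.204

x_2 = 410.204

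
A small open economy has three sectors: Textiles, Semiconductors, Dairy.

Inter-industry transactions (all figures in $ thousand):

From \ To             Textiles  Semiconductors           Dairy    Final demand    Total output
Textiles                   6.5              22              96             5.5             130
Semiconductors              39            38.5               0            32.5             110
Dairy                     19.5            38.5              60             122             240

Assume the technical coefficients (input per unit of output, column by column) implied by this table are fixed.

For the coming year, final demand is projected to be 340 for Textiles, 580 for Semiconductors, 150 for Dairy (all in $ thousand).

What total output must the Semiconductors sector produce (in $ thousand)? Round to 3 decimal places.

Technical coefficients a_ij = z_ij / X_j:
  a_TT = 6.5/130 = 0.05, a_ST = 39/130 = 0.30, a_DT = 19.5/130 = 0.15
  a_TS = 22/110 = 0.20, a_SS = 38.5/110 = 0.35, a_DS = 38.5/110 = 0.35
  a_TD = 96/240 = 0.40, a_SD = 0/240 = 0.00, a_DD = 60/240 = 0.25
I − A =
  [   0.95    -0.20    -0.40]
  [  -0.30     0.65     0.00]
  [  -0.15    -0.35     0.75]
Cofactors of I−A, C_ij = (−1)^(i+j)·(minor ij) (rows/columns in the sector order above):
  C_11 = (0.65)(0.75) − (0.00)(-0.35) = 0.4875
  C_12 = −[(-0.30)(0.75) − (0.00)(-0.15)] = 0.2250
  C_13 = (-0.30)(-0.35) − (0.65)(-0.15) = 0.2025
  C_21 = −[(-0.20)(0.75) − (-0.40)(-0.35)] = 0.2900
  C_22 = (0.95)(0.75) − (-0.40)(-0.15) = 0.6525
  C_23 = −[(0.95)(-0.35) − (-0.20)(-0.15)] = 0.3625
  C_31 = (-0.20)(0.00) − (-0.40)(0.65) = 0.2600
  C_32 = −[(0.95)(0.00) − (-0.40)(-0.30)] = 0.1200
  C_33 = (0.95)(0.65) − (-0.20)(-0.30) = 0.5575
det(I−A) = Σ_j (I−A)_1j·C_1j = (0.95)(0.4875) + (-0.20)(0.2250) + (-0.40)(0.2025) = 0.337125
adj(I−A) = Cᵀ =
  [ 0.4875   0.2900   0.2600]
  [ 0.2250   0.6525   0.1200]
  [ 0.2025   0.3625   0.5575]
(I − A)⁻¹ = adj(I−A) / det(I−A) ≈
  [   1.4461     0.8602     0.7712]
  [   0.6674     1.9355     0.3560]
  [   0.6007     1.0753     1.6537]
x = (I − A)⁻¹ d = adj(I−A)·d / det(I−A), with det(I−A) = 0.337125:
  x_T = (0.4875·340 + 0.2900·580 + 0.2600·150) / 0.337125 = 372.95 / 0.337125 ≈ 1106.266
  x_S = (0.2250·340 + 0.6525·580 + 0.1200·150) / 0.337125 = 472.95 / 0.337125 ≈ 1402.892
  x_D = (0.2025·340 + 0.3625·580 + 0.5575·150) / 0.337125 = 362.725 / 0.337125 ≈ 1075.936

x_S = 1402.892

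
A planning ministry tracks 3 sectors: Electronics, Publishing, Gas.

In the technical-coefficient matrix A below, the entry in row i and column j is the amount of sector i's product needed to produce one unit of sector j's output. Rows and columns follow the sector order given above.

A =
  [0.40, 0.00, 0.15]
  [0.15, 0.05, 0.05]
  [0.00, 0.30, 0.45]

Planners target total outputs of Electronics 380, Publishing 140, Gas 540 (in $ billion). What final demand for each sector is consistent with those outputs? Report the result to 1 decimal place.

d_E = 147.0, d_P = 49.0, d_G = 255.0

I − A =
  [   0.60     0.00    -0.15]
  [  -0.15     0.95    -0.05]
  [   0.00    -0.30     0.55]
d = (I − A) x:
  d_E = (+0.60)·380 + (+0.00)·140 + (-0.15)·540 = 147.0
  d_P = (-0.15)·380 + (+0.95)·140 + (-0.05)·540 = 49.0
  d_G = (+0.00)·380 + (-0.30)·140 + (+0.55)·540 = 255.0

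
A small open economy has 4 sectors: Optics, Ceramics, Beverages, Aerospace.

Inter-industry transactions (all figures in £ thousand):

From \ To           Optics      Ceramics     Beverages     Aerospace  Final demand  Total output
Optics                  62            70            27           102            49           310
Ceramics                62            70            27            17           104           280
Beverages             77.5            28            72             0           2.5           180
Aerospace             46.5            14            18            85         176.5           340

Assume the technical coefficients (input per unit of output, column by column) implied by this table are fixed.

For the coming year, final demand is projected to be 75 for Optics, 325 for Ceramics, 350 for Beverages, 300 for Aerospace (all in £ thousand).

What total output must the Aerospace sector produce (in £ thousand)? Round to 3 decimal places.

x_A = 790.850

Technical coefficients a_ij = z_ij / X_j:
  a_OO = 62/310 = 0.20, a_CO = 62/310 = 0.20, a_BO = 77.5/310 = 0.25, a_AO = 46.5/310 = 0.15
  a_OC = 70/280 = 0.25, a_CC = 70/280 = 0.25, a_BC = 28/280 = 0.10, a_AC = 14/280 = 0.05
  a_OB = 27/180 = 0.15, a_CB = 27/180 = 0.15, a_BB = 72/180 = 0.40, a_AB = 18/180 = 0.10
  a_OA = 102/340 = 0.30, a_CA = 17/340 = 0.05, a_BA = 0/340 = 0.00, a_AA = 85/340 = 0.25
I − A =
  [   0.80    -0.25    -0.15    -0.30]
  [  -0.20     0.75    -0.15    -0.05]
  [  -0.25    -0.10     0.60     0.00]
  [  -0.15    -0.05    -0.10     0.75]
Compute the cofactors C_ij = (−1)^(i+j)·(3×3 minor ij) of I−A; the adjugate is their transpose:
adj(I−A) = Cᵀ =
  [ 0.324250   0.135750   0.138125   0.138750]
  [ 0.123875   0.297375   0.116875   0.069375]
  [ 0.155750   0.106125   0.371875   0.069375]
  [ 0.093875   0.061125   0.085000   0.277500]
det(I−A) = Σ_j (I−A)_1j·C_1j = (0.80)(0.324250) + (-0.25)(0.123875) + (-0.15)(0.155750) + (-0.30)(0.093875) = 0.17690625
(I − A)⁻¹ = adj(I−A) / det(I−A) ≈
  [   1.8329     0.7674     0.7808     0.7843]
  [   0.7002     1.6810     0.6607     0.3922]
  [   0.8804     0.5999     2.1021     0.3922]
  [   0.5306     0.3455     0.4805     1.5686]
x = (I − A)⁻¹ d = adj(I−A)·d / det(I−A), with det(I−A) = 0.17690625:
  x_O = (0.324250·75 + 0.135750·325 + 0.138125·350 + 0.138750·300) / 0.17690625 = 158.40625 / 0.17690625 ≈ 895.425
  x_C = (0.123875·75 + 0.297375·325 + 0.116875·350 + 0.069375·300) / 0.17690625 = 167.65625 / 0.17690625 ≈ 947.712
  x_B = (0.155750·75 + 0.106125·325 + 0.371875·350 + 0.069375·300) / 0.17690625 = 197.140625 / 0.17690625 ≈ 1114.379
  x_A = (0.093875·75 + 0.061125·325 + 0.085000·350 + 0.277500·300) / 0.17690625 = 139.90625 / 0.17690625 ≈ 790.850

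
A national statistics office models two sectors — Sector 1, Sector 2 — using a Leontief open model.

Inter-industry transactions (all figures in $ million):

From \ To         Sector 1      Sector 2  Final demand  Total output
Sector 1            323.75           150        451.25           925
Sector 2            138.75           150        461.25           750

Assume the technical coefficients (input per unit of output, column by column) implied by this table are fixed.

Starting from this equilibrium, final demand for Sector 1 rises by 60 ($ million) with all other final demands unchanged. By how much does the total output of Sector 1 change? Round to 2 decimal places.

Δx_1 = 97.96

Technical coefficients a_ij = z_ij / X_j:
  a_11 = 323.75/925 = 0.35, a_21 = 138.75/925 = 0.15
  a_12 = 150/750 = 0.20, a_22 = 150/750 = 0.20
I − A =
  [   0.65    -0.20]
  [  -0.15     0.80]
det(I−A) = (0.65)(0.80) − (-0.20)(-0.15) = 0.4900
adj(I−A) = [[0.80, 0.20], [0.15, 0.65]]
(I − A)⁻¹ = adj(I−A) / det(I−A) ≈
  [   1.6327     0.4082]
  [   0.3061     1.3265]
Δx = (I − A)⁻¹ Δd with Δd having +60 in the Sector 1 component and 0 elsewhere.
So Δx_1 = L_11 · (+60), where L_11 = adj(I−A)_11 / det(I−A) = 0.80 / 0.4900.
Δx_1 = 0.80 × (+60) / 0.4900 = 48.00 / 0.4900 ≈ 97.96.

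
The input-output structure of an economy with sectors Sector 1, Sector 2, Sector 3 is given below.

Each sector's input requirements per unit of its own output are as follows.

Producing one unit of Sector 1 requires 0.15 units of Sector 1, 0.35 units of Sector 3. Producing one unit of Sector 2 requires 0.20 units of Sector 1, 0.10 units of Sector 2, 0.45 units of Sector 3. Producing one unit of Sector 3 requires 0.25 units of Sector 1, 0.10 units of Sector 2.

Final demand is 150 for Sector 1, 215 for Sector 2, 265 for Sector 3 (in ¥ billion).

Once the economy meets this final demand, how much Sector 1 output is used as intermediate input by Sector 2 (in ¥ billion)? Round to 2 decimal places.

I − A =
  [   0.85    -0.20    -0.25]
  [   0.00     0.90    -0.10]
  [  -0.35    -0.45     1.00]
Cofactors of I−A, C_ij = (−1)^(i+j)·(minor ij) (rows/columns in the sector order above):
  C_11 = (0.90)(1.00) − (-0.10)(-0.45) = 0.8550
  C_12 = −[(0.00)(1.00) − (-0.10)(-0.35)] = 0.0350
  C_13 = (0.00)(-0.45) − (0.90)(-0.35) = 0.3150
  C_21 = −[(-0.20)(1.00) − (-0.25)(-0.45)] = 0.3125
  C_22 = (0.85)(1.00) − (-0.25)(-0.35) = 0.7625
  C_23 = −[(0.85)(-0.45) − (-0.20)(-0.35)] = 0.4525
  C_31 = (-0.20)(-0.10) − (-0.25)(0.90) = 0.2450
  C_32 = −[(0.85)(-0.10) − (-0.25)(0.00)] = 0.0850
  C_33 = (0.85)(0.90) − (-0.20)(0.00) = 0.7650
det(I−A) = Σ_j (I−A)_1j·C_1j = (0.85)(0.8550) + (-0.20)(0.0350) + (-0.25)(0.3150) = 0.6410
adj(I−A) = Cᵀ =
  [ 0.8550   0.3125   0.2450]
  [ 0.0350   0.7625   0.0850]
  [ 0.3150   0.4525   0.7650]
(I − A)⁻¹ = adj(I−A) / det(I−A) ≈
  [   1.3339     0.4875     0.3822]
  [   0.0546     1.1895     0.1326]
  [   0.4914     0.7059     1.1934]
First solve x = (I − A)⁻¹ d = adj(I−A)·d / det(I−A); in particular x_2 = (0.0350·150 + 0.7625·215 + 0.0850·265) / 0.6410 = 191.7125 / 0.6410 ≈ 299.0835.
Intermediate flow from 1 to 2: z_12 = a_12 · x_2 = 0.20 × 191.7125 / 0.6410 = 38.3425 / 0.6410 ≈ 59.82.

z_12 = 59.82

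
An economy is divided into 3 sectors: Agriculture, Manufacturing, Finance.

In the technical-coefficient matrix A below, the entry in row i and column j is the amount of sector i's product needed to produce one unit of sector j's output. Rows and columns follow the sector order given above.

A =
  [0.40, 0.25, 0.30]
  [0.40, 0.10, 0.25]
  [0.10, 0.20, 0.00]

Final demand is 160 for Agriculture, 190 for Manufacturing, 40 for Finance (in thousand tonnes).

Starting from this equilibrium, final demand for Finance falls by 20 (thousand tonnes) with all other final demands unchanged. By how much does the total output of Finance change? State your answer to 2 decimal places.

I − A =
  [   0.60    -0.25    -0.30]
  [  -0.40     0.90    -0.25]
  [  -0.10    -0.20     1.00]
Cofactors of I−A, C_ij = (−1)^(i+j)·(minor ij) (rows/columns in the sector order above):
  C_11 = (0.90)(1.00) − (-0.25)(-0.20) = 0.8500
  C_12 = −[(-0.40)(1.00) − (-0.25)(-0.10)] = 0.4250
  C_13 = (-0.40)(-0.20) − (0.90)(-0.10) = 0.1700
  C_21 = −[(-0.25)(1.00) − (-0.30)(-0.20)] = 0.3100
  C_22 = (0.60)(1.00) − (-0.30)(-0.10) = 0.5700
  C_23 = −[(0.60)(-0.20) − (-0.25)(-0.10)] = 0.1450
  C_31 = (-0.25)(-0.25) − (-0.30)(0.90) = 0.3325
  C_32 = −[(0.60)(-0.25) − (-0.30)(-0.40)] = 0.2700
  C_33 = (0.60)(0.90) − (-0.25)(-0.40) = 0.4400
det(I−A) = Σ_j (I−A)_1j·C_1j = (0.60)(0.8500) + (-0.25)(0.4250) + (-0.30)(0.1700) = 0.35275
adj(I−A) = Cᵀ =
  [ 0.8500   0.3100   0.3325]
  [ 0.4250   0.5700   0.2700]
  [ 0.1700   0.1450   0.4400]
(I − A)⁻¹ = adj(I−A) / det(I−A) ≈
  [   2.4096     0.8788     0.9426]
  [   1.2048     1.6159     0.7654]
  [   0.4819     0.4111     1.2473]
Δx = (I − A)⁻¹ Δd with Δd having -20 in the Finance component and 0 elsewhere.
So Δx_3 = L_33 · (-20), where L_33 = adj(I−A)_33 / det(I−A) = 0.4400 / 0.35275.
Δx_3 = 0.4400 × (-20) / 0.35275 = -8.80 / 0.35275 ≈ -24.95.

Δx_3 = -24.95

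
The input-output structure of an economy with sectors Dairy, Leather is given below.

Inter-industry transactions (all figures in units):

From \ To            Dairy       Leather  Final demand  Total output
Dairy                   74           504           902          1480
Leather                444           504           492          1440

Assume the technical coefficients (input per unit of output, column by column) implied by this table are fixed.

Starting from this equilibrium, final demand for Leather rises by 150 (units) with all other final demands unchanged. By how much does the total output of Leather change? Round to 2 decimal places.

Δx_2 = 278.05

Technical coefficients a_ij = z_ij / X_j:
  a_11 = 74/1480 = 0.05, a_21 = 444/1480 = 0.30
  a_12 = 504/1440 = 0.35, a_22 = 504/1440 = 0.35
I − A =
  [   0.95    -0.35]
  [  -0.30     0.65]
det(I−A) = (0.95)(0.65) − (-0.35)(-0.30) = 0.5125
adj(I−A) = [[0.65, 0.35], [0.30, 0.95]]
(I − A)⁻¹ = adj(I−A) / det(I−A) ≈
  [   1.2683     0.6829]
  [   0.5854     1.8537]
Δx = (I − A)⁻¹ Δd with Δd having +150 in the Leather component and 0 elsewhere.
So Δx_2 = L_22 · (+150), where L_22 = adj(I−A)_22 / det(I−A) = 0.95 / 0.5125.
Δx_2 = 0.95 × (+150) / 0.5125 = 142.50 / 0.5125 ≈ 278.05.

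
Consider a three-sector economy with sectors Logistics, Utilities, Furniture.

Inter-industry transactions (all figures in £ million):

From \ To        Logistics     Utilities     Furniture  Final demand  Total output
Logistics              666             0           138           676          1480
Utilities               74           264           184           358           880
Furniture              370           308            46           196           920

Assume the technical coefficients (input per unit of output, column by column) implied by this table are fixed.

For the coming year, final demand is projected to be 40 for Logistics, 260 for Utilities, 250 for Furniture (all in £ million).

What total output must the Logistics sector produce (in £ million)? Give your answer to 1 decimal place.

x_L = 213.5

Technical coefficients a_ij = z_ij / X_j:
  a_LL = 666/1480 = 0.45, a_UL = 74/1480 = 0.05, a_FL = 370/1480 = 0.25
  a_LU = 0/880 = 0.00, a_UU = 264/880 = 0.30, a_FU = 308/880 = 0.35
  a_LF = 138/920 = 0.15, a_UF = 184/920 = 0.20, a_FF = 46/920 = 0.05
I − A =
  [   0.55     0.00    -0.15]
  [  -0.05     0.70    -0.20]
  [  -0.25    -0.35     0.95]
Cofactors of I−A, C_ij = (−1)^(i+j)·(minor ij) (rows/columns in the sector order above):
  C_11 = (0.70)(0.95) − (-0.20)(-0.35) = 0.5950
  C_12 = −[(-0.05)(0.95) − (-0.20)(-0.25)] = 0.0975
  C_13 = (-0.05)(-0.35) − (0.70)(-0.25) = 0.1925
  C_21 = −[(0.00)(0.95) − (-0.15)(-0.35)] = 0.0525
  C_22 = (0.55)(0.95) − (-0.15)(-0.25) = 0.4850
  C_23 = −[(0.55)(-0.35) − (0.00)(-0.25)] = 0.1925
  C_31 = (0.00)(-0.20) − (-0.15)(0.70) = 0.1050
  C_32 = −[(0.55)(-0.20) − (-0.15)(-0.05)] = 0.1175
  C_33 = (0.55)(0.70) − (0.00)(-0.05) = 0.3850
det(I−A) = Σ_j (I−A)_1j·C_1j = (0.55)(0.5950) + (0.00)(0.0975) + (-0.15)(0.1925) = 0.298375
adj(I−A) = Cᵀ =
  [ 0.5950   0.0525   0.1050]
  [ 0.0975   0.4850   0.1175]
  [ 0.1925   0.1925   0.3850]
(I − A)⁻¹ = adj(I−A) / det(I−A) ≈
  [   1.9941     0.1760     0.3519]
  [   0.3268     1.6255     0.3938]
  [   0.6452     0.6452     1.2903]
x = (I − A)⁻¹ d = adj(I−A)·d / det(I−A), with det(I−A) = 0.298375:
  x_L = (0.5950·40 + 0.0525·260 + 0.1050·250) / 0.298375 = 63.70 / 0.298375 ≈ 213.5
  x_U = (0.0975·40 + 0.4850·260 + 0.1175·250) / 0.298375 = 159.375 / 0.298375 ≈ 534.1
  x_F = (0.1925·40 + 0.1925·260 + 0.3850·250) / 0.298375 = 154.00 / 0.298375 ≈ 516.1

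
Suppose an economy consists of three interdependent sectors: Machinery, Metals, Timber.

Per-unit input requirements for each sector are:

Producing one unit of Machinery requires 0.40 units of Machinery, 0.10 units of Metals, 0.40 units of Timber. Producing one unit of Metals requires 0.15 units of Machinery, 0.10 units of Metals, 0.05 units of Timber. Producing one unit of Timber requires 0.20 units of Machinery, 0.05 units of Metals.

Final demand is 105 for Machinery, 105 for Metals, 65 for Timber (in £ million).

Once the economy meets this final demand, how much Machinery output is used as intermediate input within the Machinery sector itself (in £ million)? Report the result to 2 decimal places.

z_11 = 110.15

I − A =
  [   0.60    -0.15    -0.20]
  [  -0.10     0.90    -0.05]
  [  -0.40    -0.05     1.00]
Cofactors of I−A, C_ij = (−1)^(i+j)·(minor ij) (rows/columns in the sector order above):
  C_11 = (0.90)(1.00) − (-0.05)(-0.05) = 0.8975
  C_12 = −[(-0.10)(1.00) − (-0.05)(-0.40)] = 0.1200
  C_13 = (-0.10)(-0.05) − (0.90)(-0.40) = 0.3650
  C_21 = −[(-0.15)(1.00) − (-0.20)(-0.05)] = 0.1600
  C_22 = (0.60)(1.00) − (-0.20)(-0.40) = 0.5200
  C_23 = −[(0.60)(-0.05) − (-0.15)(-0.40)] = 0.0900
  C_31 = (-0.15)(-0.05) − (-0.20)(0.90) = 0.1875
  C_32 = −[(0.60)(-0.05) − (-0.20)(-0.10)] = 0.0500
  C_33 = (0.60)(0.90) − (-0.15)(-0.10) = 0.5250
det(I−A) = Σ_j (I−A)_1j·C_1j = (0.60)(0.8975) + (-0.15)(0.1200) + (-0.20)(0.3650) = 0.4475
adj(I−A) = Cᵀ =
  [ 0.8975   0.1600   0.1875]
  [ 0.1200   0.5200   0.0500]
  [ 0.3650   0.0900   0.5250]
(I − A)⁻¹ = adj(I−A) / det(I−A) ≈
  [   2.0056     0.3575     0.4190]
  [   0.2682     1.1620     0.1117]
  [   0.8156     0.2011     1.1732]
First solve x = (I − A)⁻¹ d = adj(I−A)·d / det(I−A); in particular x_1 = (0.8975·105 + 0.1600·105 + 0.1875·65) / 0.4475 = 123.225 / 0.4475 ≈ 275.3631.
Intermediate flow from 1 to 1: z_11 = a_11 · x_1 = 0.40 × 123.225 / 0.4475 = 49.29 / 0.4475 ≈ 110.15.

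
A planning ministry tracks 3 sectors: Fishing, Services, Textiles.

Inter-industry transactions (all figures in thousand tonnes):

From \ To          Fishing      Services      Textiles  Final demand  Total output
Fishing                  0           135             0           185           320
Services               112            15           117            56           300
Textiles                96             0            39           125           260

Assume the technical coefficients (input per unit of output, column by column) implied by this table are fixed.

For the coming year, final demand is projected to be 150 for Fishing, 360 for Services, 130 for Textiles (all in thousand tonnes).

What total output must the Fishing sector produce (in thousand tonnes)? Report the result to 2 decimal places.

x_1 = 465.27

Technical coefficients a_ij = z_ij / X_j:
  a_11 = 0/320 = 0.00, a_21 = 112/320 = 0.35, a_31 = 96/320 = 0.30
  a_12 = 135/300 = 0.45, a_22 = 15/300 = 0.05, a_32 = 0/300 = 0.00
  a_13 = 0/260 = 0.00, a_23 = 117/260 = 0.45, a_33 = 39/260 = 0.15
I − A =
  [   1.00    -0.45     0.00]
  [  -0.35     0.95    -0.45]
  [  -0.30     0.00     0.85]
Cofactors of I−A, C_ij = (−1)^(i+j)·(minor ij) (rows/columns in the sector order above):
  C_11 = (0.95)(0.85) − (-0.45)(0.00) = 0.8075
  C_12 = −[(-0.35)(0.85) − (-0.45)(-0.30)] = 0.4325
  C_13 = (-0.35)(0.00) − (0.95)(-0.30) = 0.2850
  C_21 = −[(-0.45)(0.85) − (0.00)(0.00)] = 0.3825
  C_22 = (1.00)(0.85) − (0.00)(-0.30) = 0.8500
  C_23 = −[(1.00)(0.00) − (-0.45)(-0.30)] = 0.1350
  C_31 = (-0.45)(-0.45) − (0.00)(0.95) = 0.2025
  C_32 = −[(1.00)(-0.45) − (0.00)(-0.35)] = 0.4500
  C_33 = (1.00)(0.95) − (-0.45)(-0.35) = 0.7925
det(I−A) = Σ_j (I−A)_1j·C_1j = (1.00)(0.8075) + (-0.45)(0.4325) + (0.00)(0.2850) = 0.612875
adj(I−A) = Cᵀ =
  [ 0.8075   0.3825   0.2025]
  [ 0.4325   0.8500   0.4500]
  [ 0.2850   0.1350   0.7925]
(I − A)⁻¹ = adj(I−A) / det(I−A) ≈
  [   1.3176     0.6241     0.3304]
  [   0.7057     1.3869     0.7342]
  [   0.4650     0.2203     1.2931]
x = (I − A)⁻¹ d = adj(I−A)·d / det(I−A), with det(I−A) = 0.612875:
  x_1 = (0.8075·150 + 0.3825·360 + 0.2025·130) / 0.612875 = 285.15 / 0.612875 ≈ 465.27
  x_2 = (0.4325·150 + 0.8500·360 + 0.4500·130) / 0.612875 = 429.375 / 0.612875 ≈ 700.59
  x_3 = (0.2850·150 + 0.1350·360 + 0.7925·130) / 0.612875 = 194.375 / 0.612875 ≈ 317.15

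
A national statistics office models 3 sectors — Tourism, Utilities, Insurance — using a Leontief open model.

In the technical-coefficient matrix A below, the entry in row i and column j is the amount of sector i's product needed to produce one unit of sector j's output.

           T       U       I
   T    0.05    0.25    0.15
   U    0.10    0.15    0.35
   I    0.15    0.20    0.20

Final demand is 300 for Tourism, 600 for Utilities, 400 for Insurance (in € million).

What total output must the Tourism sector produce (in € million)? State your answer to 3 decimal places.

I − A =
  [   0.95    -0.25    -0.15]
  [  -0.10     0.85    -0.35]
  [  -0.15    -0.20     0.80]
Cofactors of I−A, C_ij = (−1)^(i+j)·(minor ij) (rows/columns in the sector order above):
  C_11 = (0.85)(0.80) − (-0.35)(-0.20) = 0.6100
  C_12 = −[(-0.10)(0.80) − (-0.35)(-0.15)] = 0.1325
  C_13 = (-0.10)(-0.20) − (0.85)(-0.15) = 0.1475
  C_21 = −[(-0.25)(0.80) − (-0.15)(-0.20)] = 0.2300
  C_22 = (0.95)(0.80) − (-0.15)(-0.15) = 0.7375
  C_23 = −[(0.95)(-0.20) − (-0.25)(-0.15)] = 0.2275
  C_31 = (-0.25)(-0.35) − (-0.15)(0.85) = 0.2150
  C_32 = −[(0.95)(-0.35) − (-0.15)(-0.10)] = 0.3475
  C_33 = (0.95)(0.85) − (-0.25)(-0.10) = 0.7825
det(I−A) = Σ_j (I−A)_1j·C_1j = (0.95)(0.6100) + (-0.25)(0.1325) + (-0.15)(0.1475) = 0.52425
adj(I−A) = Cᵀ =
  [ 0.6100   0.2300   0.2150]
  [ 0.1325   0.7375   0.3475]
  [ 0.1475   0.2275   0.7825]
(I − A)⁻¹ = adj(I−A) / det(I−A) ≈
  [   1.1636     0.4387     0.4101]
  [   0.2527     1.4068     0.6629]
  [   0.2814     0.4340     1.4926]
x = (I − A)⁻¹ d = adj(I−A)·d / det(I−A), with det(I−A) = 0.52425:
  x_T = (0.6100·300 + 0.2300·600 + 0.2150·400) / 0.52425 = 407.00 / 0.52425 ≈ 776.347
  x_U = (0.1325·300 + 0.7375·600 + 0.3475·400) / 0.52425 = 621.25 / 0.52425 ≈ 1185.026
  x_I = (0.1475·300 + 0.2275·600 + 0.7825·400) / 0.52425 = 493.75 / 0.52425 ≈ 941.822

x_T = 776.347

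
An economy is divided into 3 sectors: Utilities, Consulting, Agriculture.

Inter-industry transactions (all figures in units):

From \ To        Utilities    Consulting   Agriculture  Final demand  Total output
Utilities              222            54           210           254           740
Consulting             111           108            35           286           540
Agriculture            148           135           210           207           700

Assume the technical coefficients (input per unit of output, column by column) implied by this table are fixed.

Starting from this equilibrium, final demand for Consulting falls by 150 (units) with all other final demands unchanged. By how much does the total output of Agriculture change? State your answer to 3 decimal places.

Δx_A = -93.600

Technical coefficients a_ij = z_ij / X_j:
  a_UU = 222/740 = 0.30, a_CU = 111/740 = 0.15, a_AU = 148/740 = 0.20
  a_UC = 54/540 = 0.10, a_CC = 108/540 = 0.20, a_AC = 135/540 = 0.25
  a_UA = 210/700 = 0.30, a_CA = 35/700 = 0.05, a_AA = 210/700 = 0.30
I − A =
  [   0.70    -0.10    -0.30]
  [  -0.15     0.80    -0.05]
  [  -0.20    -0.25     0.70]
Cofactors of I−A, C_ij = (−1)^(i+j)·(minor ij) (rows/columns in the sector order above):
  C_11 = (0.80)(0.70) − (-0.05)(-0.25) = 0.5475
  C_12 = −[(-0.15)(0.70) − (-0.05)(-0.20)] = 0.1150
  C_13 = (-0.15)(-0.25) − (0.80)(-0.20) = 0.1975
  C_21 = −[(-0.10)(0.70) − (-0.30)(-0.25)] = 0.1450
  C_22 = (0.70)(0.70) − (-0.30)(-0.20) = 0.4300
  C_23 = −[(0.70)(-0.25) − (-0.10)(-0.20)] = 0.1950
  C_31 = (-0.10)(-0.05) − (-0.30)(0.80) = 0.2450
  C_32 = −[(0.70)(-0.05) − (-0.30)(-0.15)] = 0.0800
  C_33 = (0.70)(0.80) − (-0.10)(-0.15) = 0.5450
det(I−A) = Σ_j (I−A)_1j·C_1j = (0.70)(0.5475) + (-0.10)(0.1150) + (-0.30)(0.1975) = 0.3125
adj(I−A) = Cᵀ =
  [ 0.5475   0.1450   0.2450]
  [ 0.1150   0.4300   0.0800]
  [ 0.1975   0.1950   0.5450]
(I − A)⁻¹ = adj(I−A) / det(I−A) ≈
  [   1.7520     0.4640     0.7840]
  [   0.3680     1.3760     0.2560]
  [   0.6320     0.6240     1.7440]
Δx = (I − A)⁻¹ Δd with Δd having -150 in the Consulting component and 0 elsewhere.
So Δx_A = L_AC · (-150), where L_AC = adj(I−A)_AC / det(I−A) = 0.1950 / 0.3125.
Δx_A = 0.1950 × (-150) / 0.3125 = -29.25 / 0.3125 = -93.600.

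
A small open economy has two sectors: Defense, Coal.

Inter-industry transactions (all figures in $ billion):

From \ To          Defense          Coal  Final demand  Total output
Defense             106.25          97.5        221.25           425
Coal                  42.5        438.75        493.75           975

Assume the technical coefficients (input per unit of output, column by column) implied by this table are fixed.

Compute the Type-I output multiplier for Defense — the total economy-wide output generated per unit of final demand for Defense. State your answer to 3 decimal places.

Technical coefficients a_ij = z_ij / X_j:
  a_11 = 106.25/425 = 0.25, a_21 = 42.5/425 = 0.10
  a_12 = 97.5/975 = 0.10, a_22 = 438.75/975 = 0.45
I − A =
  [   0.75    -0.10]
  [  -0.10     0.55]
det(I−A) = (0.75)(0.55) − (-0.10)(-0.10) = 0.4025
adj(I−A) = [[0.55, 0.10], [0.10, 0.75]]
(I − A)⁻¹ = adj(I−A) / det(I−A) ≈
  [   1.3665     0.2484]
  [   0.2484     1.8634]
The output multiplier for sector j is the column-j sum of the Leontief inverse (I − A)⁻¹ = adj(I−A) / det(I−A).
Column 1 of adj(I−A): (0.55, 0.10); det(I−A) = 0.4025.
m_1 = (0.55 + 0.10) / 0.4025 = 0.65 / 0.4025 ≈ 1.615.

m_1 = 1.615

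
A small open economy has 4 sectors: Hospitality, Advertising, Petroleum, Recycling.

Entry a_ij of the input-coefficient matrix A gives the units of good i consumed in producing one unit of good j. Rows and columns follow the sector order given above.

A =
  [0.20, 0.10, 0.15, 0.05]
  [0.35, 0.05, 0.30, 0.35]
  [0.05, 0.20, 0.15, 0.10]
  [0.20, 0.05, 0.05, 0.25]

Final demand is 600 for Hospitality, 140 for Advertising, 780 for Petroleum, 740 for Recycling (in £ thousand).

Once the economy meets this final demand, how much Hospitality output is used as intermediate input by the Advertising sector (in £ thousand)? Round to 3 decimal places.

z_HA = 173.035

I − A =
  [   0.80    -0.10    -0.15    -0.05]
  [  -0.35     0.95    -0.30    -0.35]
  [  -0.05    -0.20     0.85    -0.10]
  [  -0.20    -0.05    -0.05     0.75]
Compute the cofactors C_ij = (−1)^(i+j)·(3×3 minor ij) of I−A; the adjugate is their transpose:
adj(I−A) = Cᵀ =
  [ 0.536000   0.089125   0.131625   0.094875]
  [ 0.299000   0.488750   0.241750   0.280250]
  [ 0.122000   0.127875   0.512375   0.136125]
  [ 0.171000   0.064875   0.085375   0.549125]
det(I−A) = Σ_j (I−A)_1j·C_1j = (0.80)(0.536000) + (-0.10)(0.299000) + (-0.15)(0.122000) + (-0.05)(0.171000) = 0.37205
(I − A)⁻¹ = adj(I−A) / det(I−A) ≈
  [   1.4407     0.2396     0.3538     0.2550]
  [   0.8037     1.3137     0.6498     0.7533]
  [   0.3279     0.3437     1.3772     0.3659]
  [   0.4596     0.1744     0.2295     1.4759]
First solve x = (I − A)⁻¹ d = adj(I−A)·d / det(I−A); in particular x_A = (0.299000·600 + 0.488750·140 + 0.241750·780 + 0.280250·740) / 0.37205 = 643.775 / 0.37205 ≈ 1730.34538.
Intermediate flow from H to A: z_HA = a_HA · x_A = 0.10 × 643.775 / 0.37205 = 64.3775 / 0.37205 ≈ 173.035.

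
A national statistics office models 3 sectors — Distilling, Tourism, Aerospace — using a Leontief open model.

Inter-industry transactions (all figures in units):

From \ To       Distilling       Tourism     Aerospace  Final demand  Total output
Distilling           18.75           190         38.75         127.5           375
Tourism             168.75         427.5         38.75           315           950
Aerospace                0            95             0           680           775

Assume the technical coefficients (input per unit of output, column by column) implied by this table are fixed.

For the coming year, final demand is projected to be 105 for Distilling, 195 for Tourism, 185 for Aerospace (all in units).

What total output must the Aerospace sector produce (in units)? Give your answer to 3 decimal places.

Technical coefficients a_ij = z_ij / X_j:
  a_11 = 18.75/375 = 0.05, a_21 = 168.75/375 = 0.45, a_31 = 0/375 = 0.00
  a_12 = 190/950 = 0.20, a_22 = 427.5/950 = 0.45, a_32 = 95/950 = 0.10
  a_13 = 38.75/775 = 0.05, a_23 = 38.75/775 = 0.05, a_33 = 0/775 = 0.00
I − A =
  [   0.95    -0.20    -0.05]
  [  -0.45     0.55    -0.05]
  [   0.00    -0.10     1.00]
Cofactors of I−A, C_ij = (−1)^(i+j)·(minor ij) (rows/columns in the sector order above):
  C_11 = (0.55)(1.00) − (-0.05)(-0.10) = 0.5450
  C_12 = −[(-0.45)(1.00) − (-0.05)(0.00)] = 0.4500
  C_13 = (-0.45)(-0.10) − (0.55)(0.00) = 0.0450
  C_21 = −[(-0.20)(1.00) − (-0.05)(-0.10)] = 0.2050
  C_22 = (0.95)(1.00) − (-0.05)(0.00) = 0.9500
  C_23 = −[(0.95)(-0.10) − (-0.20)(0.00)] = 0.0950
  C_31 = (-0.20)(-0.05) − (-0.05)(0.55) = 0.0375
  C_32 = −[(0.95)(-0.05) − (-0.05)(-0.45)] = 0.0700
  C_33 = (0.95)(0.55) − (-0.20)(-0.45) = 0.4325
det(I−A) = Σ_j (I−A)_1j·C_1j = (0.95)(0.5450) + (-0.20)(0.4500) + (-0.05)(0.0450) = 0.4255
adj(I−A) = Cᵀ =
  [ 0.5450   0.2050   0.0375]
  [ 0.4500   0.9500   0.0700]
  [ 0.0450   0.0950   0.4325]
(I − A)⁻¹ = adj(I−A) / det(I−A) ≈
  [   1.2808     0.4818     0.0881]
  [   1.0576     2.2327     0.1645]
  [   0.1058     0.2233     1.0165]
x = (I − A)⁻¹ d = adj(I−A)·d / det(I−A), with det(I−A) = 0.4255:
  x_1 = (0.5450·105 + 0.2050·195 + 0.0375·185) / 0.4255 = 104.1375 / 0.4255 ≈ 244.741
  x_2 = (0.4500·105 + 0.9500·195 + 0.0700·185) / 0.4255 = 245.45 / 0.4255 ≈ 576.851
  x_3 = (0.0450·105 + 0.0950·195 + 0.4325·185) / 0.4255 = 103.2625 / 0.4255 ≈ 242.685

x_3 = 242.685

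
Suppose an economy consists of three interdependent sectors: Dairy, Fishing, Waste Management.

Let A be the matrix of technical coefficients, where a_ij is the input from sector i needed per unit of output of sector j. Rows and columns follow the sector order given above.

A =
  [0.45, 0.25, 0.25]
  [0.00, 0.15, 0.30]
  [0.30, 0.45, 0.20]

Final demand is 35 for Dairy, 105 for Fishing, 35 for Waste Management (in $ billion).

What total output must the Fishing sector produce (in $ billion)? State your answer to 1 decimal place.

x_2 = 221.3

I − A =
  [   0.55    -0.25    -0.25]
  [   0.00     0.85    -0.30]
  [  -0.30    -0.45     0.80]
Cofactors of I−A, C_ij = (−1)^(i+j)·(minor ij) (rows/columns in the sector order above):
  C_11 = (0.85)(0.80) − (-0.30)(-0.45) = 0.5450
  C_12 = −[(0.00)(0.80) − (-0.30)(-0.30)] = 0.0900
  C_13 = (0.00)(-0.45) − (0.85)(-0.30) = 0.2550
  C_21 = −[(-0.25)(0.80) − (-0.25)(-0.45)] = 0.3125
  C_22 = (0.55)(0.80) − (-0.25)(-0.30) = 0.3650
  C_23 = −[(0.55)(-0.45) − (-0.25)(-0.30)] = 0.3225
  C_31 = (-0.25)(-0.30) − (-0.25)(0.85) = 0.2875
  C_32 = −[(0.55)(-0.30) − (-0.25)(0.00)] = 0.1650
  C_33 = (0.55)(0.85) − (-0.25)(0.00) = 0.4675
det(I−A) = Σ_j (I−A)_1j·C_1j = (0.55)(0.5450) + (-0.25)(0.0900) + (-0.25)(0.2550) = 0.2135
adj(I−A) = Cᵀ =
  [ 0.5450   0.3125   0.2875]
  [ 0.0900   0.3650   0.1650]
  [ 0.2550   0.3225   0.4675]
(I − A)⁻¹ = adj(I−A) / det(I−A) ≈
  [   2.5527     1.4637     1.3466]
  [   0.4215     1.7096     0.7728]
  [   1.1944     1.5105     2.1897]
x = (I − A)⁻¹ d = adj(I−A)·d / det(I−A), with det(I−A) = 0.2135:
  x_1 = (0.5450·35 + 0.3125·105 + 0.2875·35) / 0.2135 = 61.95 / 0.2135 ≈ 290.2
  x_2 = (0.0900·35 + 0.3650·105 + 0.1650·35) / 0.2135 = 47.25 / 0.2135 ≈ 221.3
  x_3 = (0.2550·35 + 0.3225·105 + 0.4675·35) / 0.2135 = 59.15 / 0.2135 ≈ 277.0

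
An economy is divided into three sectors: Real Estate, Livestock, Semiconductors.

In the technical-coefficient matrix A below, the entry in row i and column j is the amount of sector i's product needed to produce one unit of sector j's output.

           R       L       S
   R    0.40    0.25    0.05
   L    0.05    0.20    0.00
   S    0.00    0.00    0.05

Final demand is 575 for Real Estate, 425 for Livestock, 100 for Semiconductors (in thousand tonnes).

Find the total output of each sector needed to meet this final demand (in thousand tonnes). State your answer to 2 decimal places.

I − A =
  [   0.60    -0.25    -0.05]
  [  -0.05     0.80     0.00]
  [   0.00     0.00     0.95]
Cofactors of I−A, C_ij = (−1)^(i+j)·(minor ij) (rows/columns in the sector order above):
  C_11 = (0.80)(0.95) − (0.00)(0.00) = 0.7600
  C_12 = −[(-0.05)(0.95) − (0.00)(0.00)] = 0.0475
  C_13 = (-0.05)(0.00) − (0.80)(0.00) = 0.0000
  C_21 = −[(-0.25)(0.95) − (-0.05)(0.00)] = 0.2375
  C_22 = (0.60)(0.95) − (-0.05)(0.00) = 0.5700
  C_23 = −[(0.60)(0.00) − (-0.25)(0.00)] = 0.0000
  C_31 = (-0.25)(0.00) − (-0.05)(0.80) = 0.0400
  C_32 = −[(0.60)(0.00) − (-0.05)(-0.05)] = 0.0025
  C_33 = (0.60)(0.80) − (-0.25)(-0.05) = 0.4675
det(I−A) = Σ_j (I−A)_1j·C_1j = (0.60)(0.7600) + (-0.25)(0.0475) + (-0.05)(0.0000) = 0.444125
adj(I−A) = Cᵀ =
  [ 0.7600   0.2375   0.0400]
  [ 0.0475   0.5700   0.0025]
  [ 0.0000   0.0000   0.4675]
(I − A)⁻¹ = adj(I−A) / det(I−A) ≈
  [   1.7112     0.5348     0.0901]
  [   0.1070     1.2834     0.0056]
  [   0.0000     0.0000     1.0526]
x = (I − A)⁻¹ d = adj(I−A)·d / det(I−A), with det(I−A) = 0.444125:
  x_R = (0.7600·575 + 0.2375·425 + 0.0400·100) / 0.444125 = 541.9375 / 0.444125 ≈ 1220.24
  x_L = (0.0475·575 + 0.5700·425 + 0.0025·100) / 0.444125 = 269.8125 / 0.444125 ≈ 607.51
  x_S = (0.0000·575 + 0.0000·425 + 0.4675·100) / 0.444125 = 46.75 / 0.444125 ≈ 105.26

x_R = 1220.24, x_L = 607.51, x_S = 105.26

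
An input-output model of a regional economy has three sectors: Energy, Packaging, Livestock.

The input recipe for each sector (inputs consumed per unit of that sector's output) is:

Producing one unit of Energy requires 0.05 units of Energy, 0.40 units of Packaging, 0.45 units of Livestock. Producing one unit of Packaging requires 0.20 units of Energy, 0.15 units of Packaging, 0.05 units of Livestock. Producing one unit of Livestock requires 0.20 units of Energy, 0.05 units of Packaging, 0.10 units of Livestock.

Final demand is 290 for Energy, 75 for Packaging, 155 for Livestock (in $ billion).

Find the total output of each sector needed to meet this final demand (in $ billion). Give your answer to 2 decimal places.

I − A =
  [   0.95    -0.20    -0.20]
  [  -0.40     0.85    -0.05]
  [  -0.45    -0.05     0.90]
Cofactors of I−A, C_ij = (−1)^(i+j)·(minor ij) (rows/columns in the sector order above):
  C_11 = (0.85)(0.90) − (-0.05)(-0.05) = 0.7625
  C_12 = −[(-0.40)(0.90) − (-0.05)(-0.45)] = 0.3825
  C_13 = (-0.40)(-0.05) − (0.85)(-0.45) = 0.4025
  C_21 = −[(-0.20)(0.90) − (-0.20)(-0.05)] = 0.1900
  C_22 = (0.95)(0.90) − (-0.20)(-0.45) = 0.7650
  C_23 = −[(0.95)(-0.05) − (-0.20)(-0.45)] = 0.1375
  C_31 = (-0.20)(-0.05) − (-0.20)(0.85) = 0.1800
  C_32 = −[(0.95)(-0.05) − (-0.20)(-0.40)] = 0.1275
  C_33 = (0.95)(0.85) − (-0.20)(-0.40) = 0.7275
det(I−A) = Σ_j (I−A)_1j·C_1j = (0.95)(0.7625) + (-0.20)(0.3825) + (-0.20)(0.4025) = 0.567375
adj(I−A) = Cᵀ =
  [ 0.7625   0.1900   0.1800]
  [ 0.3825   0.7650   0.1275]
  [ 0.4025   0.1375   0.7275]
(I − A)⁻¹ = adj(I−A) / det(I−A) ≈
  [   1.3439     0.3349     0.3173]
  [   0.6742     1.3483     0.2247]
  [   0.7094     0.2423     1.2822]
x = (I − A)⁻¹ d = adj(I−A)·d / det(I−A), with det(I−A) = 0.567375:
  x_1 = (0.7625·290 + 0.1900·75 + 0.1800·155) / 0.567375 = 263.275 / 0.567375 ≈ 464.02
  x_2 = (0.3825·290 + 0.7650·75 + 0.1275·155) / 0.567375 = 188.0625 / 0.567375 ≈ 331.46
  x_3 = (0.4025·290 + 0.1375·75 + 0.7275·155) / 0.567375 = 239.80 / 0.567375 ≈ 422.65

x_1 = 464.02, x_2 = 331.46, x_3 = 422.65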